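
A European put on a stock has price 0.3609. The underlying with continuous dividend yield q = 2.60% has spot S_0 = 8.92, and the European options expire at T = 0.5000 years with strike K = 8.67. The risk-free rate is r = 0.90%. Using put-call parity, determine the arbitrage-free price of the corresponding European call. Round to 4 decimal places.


Put-call parity: C - P = S_0 * exp(-qT) - K * exp(-rT).
S_0 * exp(-qT) = 8.9200 * 0.98708414 = 8.80479048
K * exp(-rT) = 8.6700 * 0.99551011 = 8.63107265
C = P + S*exp(-qT) - K*exp(-rT)
C = 0.3609 + 8.80479048 - 8.63107265 = 0.5346

Answer: Call price = 0.5346


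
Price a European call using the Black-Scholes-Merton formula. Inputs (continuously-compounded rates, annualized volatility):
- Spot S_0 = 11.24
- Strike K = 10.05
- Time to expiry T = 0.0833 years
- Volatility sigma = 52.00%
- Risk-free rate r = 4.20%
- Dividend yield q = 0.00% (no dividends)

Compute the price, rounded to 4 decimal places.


Answer: Price = 1.4269

Derivation:
d1 = (ln(S/K) + (r - q + 0.5*sigma^2) * T) / (sigma * sqrt(T)) = 0.84399046
d2 = d1 - sigma * sqrt(T) = 0.69390941
exp(-rT) = 0.99650751; exp(-qT) = 1.00000000
C = S_0 * exp(-qT) * N(d1) - K * exp(-rT) * N(d2)
N(d1) = 0.80066263; N(d2) = 0.75613049
C = 11.2400 * 1.00000000 * 0.80066263 - 10.0500 * 0.99650751 * 0.75613049 = 1.4269


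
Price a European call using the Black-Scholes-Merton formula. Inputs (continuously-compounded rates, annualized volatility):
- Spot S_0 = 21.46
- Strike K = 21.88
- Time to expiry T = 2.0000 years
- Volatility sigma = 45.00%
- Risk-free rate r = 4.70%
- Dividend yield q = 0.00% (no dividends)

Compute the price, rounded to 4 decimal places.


Answer: Price = 5.9710

Derivation:
d1 = (ln(S/K) + (r - q + 0.5*sigma^2) * T) / (sigma * sqrt(T)) = 0.43544855
d2 = d1 - sigma * sqrt(T) = -0.20094755
exp(-rT) = 0.91028276; exp(-qT) = 1.00000000
C = S_0 * exp(-qT) * N(d1) - K * exp(-rT) * N(d2)
N(d1) = 0.66838156; N(d2) = 0.42036979
C = 21.4600 * 1.00000000 * 0.66838156 - 21.8800 * 0.91028276 * 0.42036979 = 5.9710


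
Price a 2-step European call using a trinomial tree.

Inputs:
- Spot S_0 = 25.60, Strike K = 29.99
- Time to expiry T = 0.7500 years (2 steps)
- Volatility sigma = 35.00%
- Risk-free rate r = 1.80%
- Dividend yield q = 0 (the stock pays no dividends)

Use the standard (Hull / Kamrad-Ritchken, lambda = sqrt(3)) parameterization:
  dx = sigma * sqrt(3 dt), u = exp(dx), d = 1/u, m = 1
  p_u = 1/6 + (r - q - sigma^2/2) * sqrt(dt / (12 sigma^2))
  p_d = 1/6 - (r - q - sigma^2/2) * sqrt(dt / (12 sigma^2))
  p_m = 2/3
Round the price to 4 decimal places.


dt = T/N = 0.375000; dx = sigma*sqrt(3*dt) = 0.371231
u = exp(dx) = 1.449518; d = 1/u = 0.689885
p_u = 0.144822, p_m = 0.666667, p_d = 0.188511
Discount per step: exp(-r*dt) = 0.993273
Stock lattice S(k, j) with j the centered position index:
  k=0: S(0,+0) = 25.6000
  k=1: S(1,-1) = 17.6610; S(1,+0) = 25.6000; S(1,+1) = 37.1077
  k=2: S(2,-2) = 12.1841; S(2,-1) = 17.6610; S(2,+0) = 25.6000; S(2,+1) = 37.1077; S(2,+2) = 53.7882
Terminal payoffs V(N, j) = max(S_T - K, 0):
  V(2,-2) = 0.000000; V(2,-1) = 0.000000; V(2,+0) = 0.000000; V(2,+1) = 7.117660; V(2,+2) = 23.798219
Backward induction: V(k, j) = exp(-r*dt) * [p_u * V(k+1, j+1) + p_m * V(k+1, j) + p_d * V(k+1, j-1)]
  V(1,-1) = exp(-r*dt) * [p_u*0.000000 + p_m*0.000000 + p_d*0.000000] = 0.000000
  V(1,+0) = exp(-r*dt) * [p_u*7.117660 + p_m*0.000000 + p_d*0.000000] = 1.023860
  V(1,+1) = exp(-r*dt) * [p_u*23.798219 + p_m*7.117660 + p_d*0.000000] = 8.136508
  V(0,+0) = exp(-r*dt) * [p_u*8.136508 + p_m*1.023860 + p_d*0.000000] = 1.848401

Answer: Price = V(0,0) = 1.8484


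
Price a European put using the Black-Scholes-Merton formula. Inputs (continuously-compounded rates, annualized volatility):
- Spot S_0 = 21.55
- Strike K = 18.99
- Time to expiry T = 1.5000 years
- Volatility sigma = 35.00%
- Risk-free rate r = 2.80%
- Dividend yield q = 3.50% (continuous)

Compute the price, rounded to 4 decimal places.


d1 = (ln(S/K) + (r - q + 0.5*sigma^2) * T) / (sigma * sqrt(T)) = 0.48485501
d2 = d1 - sigma * sqrt(T) = 0.05619431
exp(-rT) = 0.95886978; exp(-qT) = 0.94885432
P = K * exp(-rT) * N(-d2) - S_0 * exp(-qT) * N(-d1)
N(-d1) = 0.31388960; N(-d2) = 0.47759351
P = 18.9900 * 0.95886978 * 0.47759351 - 21.5500 * 0.94885432 * 0.31388960 = 2.2781

Answer: Price = 2.2781


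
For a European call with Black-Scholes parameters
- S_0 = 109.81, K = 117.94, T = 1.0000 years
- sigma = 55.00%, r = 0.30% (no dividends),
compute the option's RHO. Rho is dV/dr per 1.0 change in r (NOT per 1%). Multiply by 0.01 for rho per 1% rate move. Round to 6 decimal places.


d1 = 0.1505919619; d2 = -0.3994080381
phi(d1) = 0.3944442358; exp(-qT) = 1.0000000000; exp(-rT) = 0.9970044955
N(d2) = 0.3447962861
Rho = K*T*exp(-rT)*N(d2) = 117.9400 * 1.0000 * 0.9970044955 * 0.3447962861 = 40.543461

Answer: Rho = 40.543461


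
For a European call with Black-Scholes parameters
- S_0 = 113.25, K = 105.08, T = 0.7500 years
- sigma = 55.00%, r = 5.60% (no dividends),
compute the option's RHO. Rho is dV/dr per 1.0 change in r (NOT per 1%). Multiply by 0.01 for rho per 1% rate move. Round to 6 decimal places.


Answer: Rho = 38.001883

Derivation:
d1 = 0.4835325291; d2 = 0.0072185570
phi(d1) = 0.3549279789; exp(-qT) = 1.0000000000; exp(-rT) = 0.9588697806
N(d2) = 0.5028797626
Rho = K*T*exp(-rT)*N(d2) = 105.0800 * 0.7500 * 0.9588697806 * 0.5028797626 = 38.001883


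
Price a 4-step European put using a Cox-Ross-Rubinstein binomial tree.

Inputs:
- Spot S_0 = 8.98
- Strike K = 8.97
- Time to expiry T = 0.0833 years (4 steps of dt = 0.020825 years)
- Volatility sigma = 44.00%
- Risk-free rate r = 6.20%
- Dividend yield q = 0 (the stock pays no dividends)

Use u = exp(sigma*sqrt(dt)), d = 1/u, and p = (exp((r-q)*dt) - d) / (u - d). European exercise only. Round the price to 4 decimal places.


dt = T/N = 0.020825
u = exp(sigma*sqrt(dt)) = 1.065555; d = 1/u = 0.938478
p = (exp((r-q)*dt) - d) / (u - d) = 0.494298
Discount per step: exp(-r*dt) = 0.998710
Stock lattice S(k, i) with i counting down-moves:
  k=0: S(0,0) = 8.9800
  k=1: S(1,0) = 9.5687; S(1,1) = 8.4275
  k=2: S(2,0) = 10.1960; S(2,1) = 8.9800; S(2,2) = 7.9091
  k=3: S(3,0) = 10.8644; S(3,1) = 9.5687; S(3,2) = 8.4275; S(3,3) = 7.4225
  k=4: S(4,0) = 11.5766; S(4,1) = 10.1960; S(4,2) = 8.9800; S(4,3) = 7.9091; S(4,4) = 6.9658
Terminal payoffs V(N, i) = max(K - S_T, 0):
  V(4,0) = 0.000000; V(4,1) = 0.000000; V(4,2) = 0.000000; V(4,3) = 1.060946; V(4,4) = 2.004171
Backward induction: V(k, i) = exp(-r*dt) * [p * V(k+1, i) + (1-p) * V(k+1, i+1)].
  V(3,0) = exp(-r*dt) * [p*0.000000 + (1-p)*0.000000] = 0.000000
  V(3,1) = exp(-r*dt) * [p*0.000000 + (1-p)*0.000000] = 0.000000
  V(3,2) = exp(-r*dt) * [p*0.000000 + (1-p)*1.060946] = 0.535830
  V(3,3) = exp(-r*dt) * [p*1.060946 + (1-p)*2.004171] = 1.535952
  V(2,0) = exp(-r*dt) * [p*0.000000 + (1-p)*0.000000] = 0.000000
  V(2,1) = exp(-r*dt) * [p*0.000000 + (1-p)*0.535830] = 0.270620
  V(2,2) = exp(-r*dt) * [p*0.535830 + (1-p)*1.535952] = 1.040249
  V(1,0) = exp(-r*dt) * [p*0.000000 + (1-p)*0.270620] = 0.136677
  V(1,1) = exp(-r*dt) * [p*0.270620 + (1-p)*1.040249] = 0.658972
  V(0,0) = exp(-r*dt) * [p*0.136677 + (1-p)*0.658972] = 0.400285

Answer: Price = V(0,0) = 0.4003


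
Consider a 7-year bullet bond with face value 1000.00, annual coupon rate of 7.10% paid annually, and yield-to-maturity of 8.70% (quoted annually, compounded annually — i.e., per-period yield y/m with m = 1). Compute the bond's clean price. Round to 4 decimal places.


Coupon per period c = face * coupon_rate / m = 71.000000
Periods per year m = 1; per-period yield y/m = 0.087000
Number of cashflows N = 7
Cashflows (t years, CF_t, discount factor 1/(1+y/m)^(m*t), PV):
  t = 1.0000: CF_t = 71.000000, DF = 0.919963, PV = 65.317387
  t = 2.0000: CF_t = 71.000000, DF = 0.846332, PV = 60.089593
  t = 3.0000: CF_t = 71.000000, DF = 0.778595, PV = 55.280214
  t = 4.0000: CF_t = 71.000000, DF = 0.716278, PV = 50.855763
  t = 5.0000: CF_t = 71.000000, DF = 0.658950, PV = 46.785430
  t = 6.0000: CF_t = 71.000000, DF = 0.606209, PV = 43.040874
  t = 7.0000: CF_t = 1071.000000, DF = 0.557690, PV = 597.286450
Price P = sum_t PV_t = 918.655711

Answer: Price = 918.6557


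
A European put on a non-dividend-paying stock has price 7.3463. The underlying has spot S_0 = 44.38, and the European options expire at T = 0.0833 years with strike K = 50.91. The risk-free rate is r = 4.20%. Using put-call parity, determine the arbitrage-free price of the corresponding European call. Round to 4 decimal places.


Put-call parity: C - P = S_0 * exp(-qT) - K * exp(-rT).
S_0 * exp(-qT) = 44.3800 * 1.00000000 = 44.38000000
K * exp(-rT) = 50.9100 * 0.99650751 = 50.73219749
C = P + S*exp(-qT) - K*exp(-rT)
C = 7.3463 + 44.38000000 - 50.73219749 = 0.9941

Answer: Call price = 0.9941


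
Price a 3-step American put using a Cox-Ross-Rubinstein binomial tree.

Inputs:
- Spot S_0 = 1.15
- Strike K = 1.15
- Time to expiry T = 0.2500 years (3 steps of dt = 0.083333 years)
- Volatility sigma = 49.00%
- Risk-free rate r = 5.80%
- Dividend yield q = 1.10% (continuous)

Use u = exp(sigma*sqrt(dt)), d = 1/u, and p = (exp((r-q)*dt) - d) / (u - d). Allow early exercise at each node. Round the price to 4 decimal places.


dt = T/N = 0.083333
u = exp(sigma*sqrt(dt)) = 1.151944; d = 1/u = 0.868098
p = (exp((r-q)*dt) - d) / (u - d) = 0.478522
Discount per step: exp(-r*dt) = 0.995178
Stock lattice S(k, i) with i counting down-moves:
  k=0: S(0,0) = 1.1500
  k=1: S(1,0) = 1.3247; S(1,1) = 0.9983
  k=2: S(2,0) = 1.5260; S(2,1) = 1.1500; S(2,2) = 0.8666
  k=3: S(3,0) = 1.7579; S(3,1) = 1.3247; S(3,2) = 0.9983; S(3,3) = 0.7523
Terminal payoffs V(N, i) = max(K - S_T, 0):
  V(3,0) = 0.000000; V(3,1) = 0.000000; V(3,2) = 0.151687; V(3,3) = 0.397678
Backward induction: V(k, i) = exp(-r*dt) * [p * V(k+1, i) + (1-p) * V(k+1, i+1)]; then take max(V_cont, immediate exercise) for American.
  V(2,0) = exp(-r*dt) * [p*0.000000 + (1-p)*0.000000] = 0.000000; exercise = 0.000000; V(2,0) = max -> 0.000000
  V(2,1) = exp(-r*dt) * [p*0.000000 + (1-p)*0.151687] = 0.078720; exercise = 0.000000; V(2,1) = max -> 0.078720
  V(2,2) = exp(-r*dt) * [p*0.151687 + (1-p)*0.397678] = 0.278616; exercise = 0.283367; V(2,2) = max -> 0.283367
  V(1,0) = exp(-r*dt) * [p*0.000000 + (1-p)*0.078720] = 0.040853; exercise = 0.000000; V(1,0) = max -> 0.040853
  V(1,1) = exp(-r*dt) * [p*0.078720 + (1-p)*0.283367] = 0.184545; exercise = 0.151687; V(1,1) = max -> 0.184545
  V(0,0) = exp(-r*dt) * [p*0.040853 + (1-p)*0.184545] = 0.115227; exercise = 0.000000; V(0,0) = max -> 0.115227

Answer: Price = V(0,0) = 0.1152


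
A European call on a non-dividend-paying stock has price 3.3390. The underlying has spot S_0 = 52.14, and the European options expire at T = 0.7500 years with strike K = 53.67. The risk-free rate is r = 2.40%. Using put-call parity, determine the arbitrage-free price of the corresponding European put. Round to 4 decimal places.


Answer: Put price = 3.9116

Derivation:
Put-call parity: C - P = S_0 * exp(-qT) - K * exp(-rT).
S_0 * exp(-qT) = 52.1400 * 1.00000000 = 52.14000000
K * exp(-rT) = 53.6700 * 0.98216103 = 52.71258261
P = C - S*exp(-qT) + K*exp(-rT)
P = 3.3390 - 52.14000000 + 52.71258261 = 3.9116


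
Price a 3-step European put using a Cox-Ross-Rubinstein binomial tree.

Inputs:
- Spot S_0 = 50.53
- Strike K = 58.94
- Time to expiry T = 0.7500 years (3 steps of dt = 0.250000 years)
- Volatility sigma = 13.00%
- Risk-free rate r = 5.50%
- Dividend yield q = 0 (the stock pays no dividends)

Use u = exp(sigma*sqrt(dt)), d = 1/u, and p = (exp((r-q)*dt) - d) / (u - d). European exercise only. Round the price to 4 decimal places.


dt = T/N = 0.250000
u = exp(sigma*sqrt(dt)) = 1.067159; d = 1/u = 0.937067
p = (exp((r-q)*dt) - d) / (u - d) = 0.590181
Discount per step: exp(-r*dt) = 0.986344
Stock lattice S(k, i) with i counting down-moves:
  k=0: S(0,0) = 50.5300
  k=1: S(1,0) = 53.9235; S(1,1) = 47.3500
  k=2: S(2,0) = 57.5450; S(2,1) = 50.5300; S(2,2) = 44.3702
  k=3: S(3,0) = 61.4097; S(3,1) = 53.9235; S(3,2) = 47.3500; S(3,3) = 41.5778
Terminal payoffs V(N, i) = max(K - S_T, 0):
  V(3,0) = 0.000000; V(3,1) = 5.016454; V(3,2) = 11.589981; V(3,3) = 17.362165
Backward induction: V(k, i) = exp(-r*dt) * [p * V(k+1, i) + (1-p) * V(k+1, i+1)].
  V(2,0) = exp(-r*dt) * [p*0.000000 + (1-p)*5.016454] = 2.027767
  V(2,1) = exp(-r*dt) * [p*5.016454 + (1-p)*11.589981] = 7.605121
  V(2,2) = exp(-r*dt) * [p*11.589981 + (1-p)*17.362165] = 13.764959
  V(1,0) = exp(-r*dt) * [p*2.027767 + (1-p)*7.605121] = 4.254571
  V(1,1) = exp(-r*dt) * [p*7.605121 + (1-p)*13.764959] = 9.991215
  V(0,0) = exp(-r*dt) * [p*4.254571 + (1-p)*9.991215] = 6.515355

Answer: Price = V(0,0) = 6.5154


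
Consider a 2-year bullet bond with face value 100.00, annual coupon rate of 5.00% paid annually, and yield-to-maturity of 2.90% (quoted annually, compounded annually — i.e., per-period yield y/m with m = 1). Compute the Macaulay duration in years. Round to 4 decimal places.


Answer: Macaulay duration = 1.9533 years

Derivation:
Coupon per period c = face * coupon_rate / m = 5.000000
Periods per year m = 1; per-period yield y/m = 0.029000
Number of cashflows N = 2
Cashflows (t years, CF_t, discount factor 1/(1+y/m)^(m*t), PV):
  t = 1.0000: CF_t = 5.000000, DF = 0.971817, PV = 4.859086
  t = 2.0000: CF_t = 105.000000, DF = 0.944429, PV = 99.165030
Price P = sum_t PV_t = 104.024117
Macaulay numerator sum_t t * PV_t:
  t * PV_t at t = 1.0000: 4.859086
  t * PV_t at t = 2.0000: 198.330061
Macaulay duration D = (sum_t t * PV_t) / P = 203.189147 / 104.024117 = 1.953289


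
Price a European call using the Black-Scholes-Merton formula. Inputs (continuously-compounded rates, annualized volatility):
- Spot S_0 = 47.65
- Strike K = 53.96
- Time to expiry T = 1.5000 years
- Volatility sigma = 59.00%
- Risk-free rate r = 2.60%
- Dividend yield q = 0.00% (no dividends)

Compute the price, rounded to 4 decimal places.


Answer: Price = 12.0128

Derivation:
d1 = (ln(S/K) + (r - q + 0.5*sigma^2) * T) / (sigma * sqrt(T)) = 0.24317012
d2 = d1 - sigma * sqrt(T) = -0.47942936
exp(-rT) = 0.96175071; exp(-qT) = 1.00000000
C = S_0 * exp(-qT) * N(d1) - K * exp(-rT) * N(d2)
N(d1) = 0.59606319; N(d2) = 0.31581661
C = 47.6500 * 1.00000000 * 0.59606319 - 53.9600 * 0.96175071 * 0.31581661 = 12.0128


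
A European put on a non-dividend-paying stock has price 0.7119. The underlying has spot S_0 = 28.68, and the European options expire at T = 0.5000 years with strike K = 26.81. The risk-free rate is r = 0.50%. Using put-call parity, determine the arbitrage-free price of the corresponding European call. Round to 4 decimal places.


Answer: Call price = 2.6488

Derivation:
Put-call parity: C - P = S_0 * exp(-qT) - K * exp(-rT).
S_0 * exp(-qT) = 28.6800 * 1.00000000 = 28.68000000
K * exp(-rT) = 26.8100 * 0.99750312 = 26.74305871
C = P + S*exp(-qT) - K*exp(-rT)
C = 0.7119 + 28.68000000 - 26.74305871 = 2.6488


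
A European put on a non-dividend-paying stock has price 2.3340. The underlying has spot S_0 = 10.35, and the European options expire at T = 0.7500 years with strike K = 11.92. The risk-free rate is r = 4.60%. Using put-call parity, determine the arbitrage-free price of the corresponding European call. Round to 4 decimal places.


Put-call parity: C - P = S_0 * exp(-qT) - K * exp(-rT).
S_0 * exp(-qT) = 10.3500 * 1.00000000 = 10.35000000
K * exp(-rT) = 11.9200 * 0.96608834 = 11.51577301
C = P + S*exp(-qT) - K*exp(-rT)
C = 2.3340 + 10.35000000 - 11.51577301 = 1.1682

Answer: Call price = 1.1682


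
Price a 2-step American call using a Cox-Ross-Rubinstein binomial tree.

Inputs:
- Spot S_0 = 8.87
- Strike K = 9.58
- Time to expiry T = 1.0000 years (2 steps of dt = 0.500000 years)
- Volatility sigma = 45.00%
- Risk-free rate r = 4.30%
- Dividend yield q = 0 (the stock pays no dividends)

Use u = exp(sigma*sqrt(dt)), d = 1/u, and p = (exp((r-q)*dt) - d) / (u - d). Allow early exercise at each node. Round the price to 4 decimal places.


Answer: Price = V(0,0) = 1.4222

Derivation:
dt = T/N = 0.500000
u = exp(sigma*sqrt(dt)) = 1.374648; d = 1/u = 0.727459
p = (exp((r-q)*dt) - d) / (u - d) = 0.454695
Discount per step: exp(-r*dt) = 0.978729
Stock lattice S(k, i) with i counting down-moves:
  k=0: S(0,0) = 8.8700
  k=1: S(1,0) = 12.1931; S(1,1) = 6.4526
  k=2: S(2,0) = 16.7613; S(2,1) = 8.8700; S(2,2) = 4.6940
Terminal payoffs V(N, i) = max(S_T - K, 0):
  V(2,0) = 7.181271; V(2,1) = 0.000000; V(2,2) = 0.000000
Backward induction: V(k, i) = exp(-r*dt) * [p * V(k+1, i) + (1-p) * V(k+1, i+1)]; then take max(V_cont, immediate exercise) for American.
  V(1,0) = exp(-r*dt) * [p*7.181271 + (1-p)*0.000000] = 3.195835; exercise = 2.613132; V(1,0) = max -> 3.195835
  V(1,1) = exp(-r*dt) * [p*0.000000 + (1-p)*0.000000] = 0.000000; exercise = 0.000000; V(1,1) = max -> 0.000000
  V(0,0) = exp(-r*dt) * [p*3.195835 + (1-p)*0.000000] = 1.422222; exercise = 0.000000; V(0,0) = max -> 1.422222


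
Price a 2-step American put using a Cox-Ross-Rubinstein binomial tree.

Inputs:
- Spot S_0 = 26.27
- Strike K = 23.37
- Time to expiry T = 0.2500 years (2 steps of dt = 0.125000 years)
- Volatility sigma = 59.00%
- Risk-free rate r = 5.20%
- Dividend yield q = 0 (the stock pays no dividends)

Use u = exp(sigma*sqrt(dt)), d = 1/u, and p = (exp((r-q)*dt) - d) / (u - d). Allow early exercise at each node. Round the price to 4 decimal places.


dt = T/N = 0.125000
u = exp(sigma*sqrt(dt)) = 1.231948; d = 1/u = 0.811723
p = (exp((r-q)*dt) - d) / (u - d) = 0.463557
Discount per step: exp(-r*dt) = 0.993521
Stock lattice S(k, i) with i counting down-moves:
  k=0: S(0,0) = 26.2700
  k=1: S(1,0) = 32.3633; S(1,1) = 21.3240
  k=2: S(2,0) = 39.8699; S(2,1) = 26.2700; S(2,2) = 17.3091
Terminal payoffs V(N, i) = max(K - S_T, 0):
  V(2,0) = 0.000000; V(2,1) = 0.000000; V(2,2) = 6.060861
Backward induction: V(k, i) = exp(-r*dt) * [p * V(k+1, i) + (1-p) * V(k+1, i+1)]; then take max(V_cont, immediate exercise) for American.
  V(1,0) = exp(-r*dt) * [p*0.000000 + (1-p)*0.000000] = 0.000000; exercise = 0.000000; V(1,0) = max -> 0.000000
  V(1,1) = exp(-r*dt) * [p*0.000000 + (1-p)*6.060861] = 3.230239; exercise = 2.046045; V(1,1) = max -> 3.230239
  V(0,0) = exp(-r*dt) * [p*0.000000 + (1-p)*3.230239] = 1.721611; exercise = 0.000000; V(0,0) = max -> 1.721611

Answer: Price = V(0,0) = 1.7216


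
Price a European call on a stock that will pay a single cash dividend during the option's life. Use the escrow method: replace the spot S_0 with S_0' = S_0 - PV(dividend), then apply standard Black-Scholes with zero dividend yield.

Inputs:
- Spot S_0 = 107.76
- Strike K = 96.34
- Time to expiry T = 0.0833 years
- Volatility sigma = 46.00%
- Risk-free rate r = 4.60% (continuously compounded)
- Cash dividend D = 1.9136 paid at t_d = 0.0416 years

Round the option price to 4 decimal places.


PV(D) = D * exp(-r * t_d) = 1.9136 * 0.99808823 = 1.90994164
S_0' = S_0 - PV(D) = 107.7600 - 1.90994164 = 105.85005836
d1 = (ln(S_0'/K) + (r + sigma^2/2)*T) / (sigma*sqrt(T)) = 0.80432110
d2 = d1 - sigma*sqrt(T) = 0.67155710
exp(-rT) = 0.99617553
N(d1) = 0.78939422; N(d2) = 0.74906715
C = S_0' * N(d1) - K * exp(-rT) * N(d2) = 105.85005836 * 0.78939422 - 96.3400 * 0.99617553 * 0.74906715 = 11.6683

Answer: Price = 11.6683


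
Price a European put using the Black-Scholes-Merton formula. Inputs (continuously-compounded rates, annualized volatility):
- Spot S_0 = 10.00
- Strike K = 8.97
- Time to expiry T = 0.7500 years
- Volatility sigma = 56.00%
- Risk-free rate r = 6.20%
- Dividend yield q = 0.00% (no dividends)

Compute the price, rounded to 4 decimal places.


Answer: Price = 1.1478

Derivation:
d1 = (ln(S/K) + (r - q + 0.5*sigma^2) * T) / (sigma * sqrt(T)) = 0.56250292
d2 = d1 - sigma * sqrt(T) = 0.07752869
exp(-rT) = 0.95456456; exp(-qT) = 1.00000000
P = K * exp(-rT) * N(-d2) - S_0 * exp(-qT) * N(-d1)
N(-d1) = 0.28688671; N(-d2) = 0.46910148
P = 8.9700 * 0.95456456 * 0.46910148 - 10.0000 * 1.00000000 * 0.28688671 = 1.1478


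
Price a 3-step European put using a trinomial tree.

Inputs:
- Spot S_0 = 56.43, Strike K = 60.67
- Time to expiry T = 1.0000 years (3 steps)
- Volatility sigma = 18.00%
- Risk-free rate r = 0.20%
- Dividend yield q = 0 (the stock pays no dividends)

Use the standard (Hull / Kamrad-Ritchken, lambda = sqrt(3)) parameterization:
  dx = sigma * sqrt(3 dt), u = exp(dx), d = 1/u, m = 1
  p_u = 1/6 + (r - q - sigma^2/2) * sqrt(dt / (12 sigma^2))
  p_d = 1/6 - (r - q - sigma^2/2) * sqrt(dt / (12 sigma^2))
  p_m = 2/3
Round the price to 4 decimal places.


dt = T/N = 0.333333; dx = sigma*sqrt(3*dt) = 0.180000
u = exp(dx) = 1.197217; d = 1/u = 0.835270
p_u = 0.153519, p_m = 0.666667, p_d = 0.179815
Discount per step: exp(-r*dt) = 0.999334
Stock lattice S(k, j) with j the centered position index:
  k=0: S(0,+0) = 56.4300
  k=1: S(1,-1) = 47.1343; S(1,+0) = 56.4300; S(1,+1) = 67.5590
  k=2: S(2,-2) = 39.3699; S(2,-1) = 47.1343; S(2,+0) = 56.4300; S(2,+1) = 67.5590; S(2,+2) = 80.8828
  k=3: S(3,-3) = 32.8845; S(3,-2) = 39.3699; S(3,-1) = 47.1343; S(3,+0) = 56.4300; S(3,+1) = 67.5590; S(3,+2) = 80.8828; S(3,+3) = 96.8343
Terminal payoffs V(N, j) = max(K - S_T, 0):
  V(3,-3) = 27.785516; V(3,-2) = 21.300125; V(3,-1) = 13.535702; V(3,+0) = 4.240000; V(3,+1) = 0.000000; V(3,+2) = 0.000000; V(3,+3) = 0.000000
Backward induction: V(k, j) = exp(-r*dt) * [p_u * V(k+1, j+1) + p_m * V(k+1, j) + p_d * V(k+1, j-1)]
  V(2,-2) = exp(-r*dt) * [p_u*13.535702 + p_m*21.300125 + p_d*27.785516] = 21.260133
  V(2,-1) = exp(-r*dt) * [p_u*4.240000 + p_m*13.535702 + p_d*21.300125] = 13.495798
  V(2,+0) = exp(-r*dt) * [p_u*0.000000 + p_m*4.240000 + p_d*13.535702] = 5.257081
  V(2,+1) = exp(-r*dt) * [p_u*0.000000 + p_m*0.000000 + p_d*4.240000] = 0.761907
  V(2,+2) = exp(-r*dt) * [p_u*0.000000 + p_m*0.000000 + p_d*0.000000] = 0.000000
  V(1,-1) = exp(-r*dt) * [p_u*5.257081 + p_m*13.495798 + p_d*21.260133] = 13.618063
  V(1,+0) = exp(-r*dt) * [p_u*0.761907 + p_m*5.257081 + p_d*13.495798] = 6.044401
  V(1,+1) = exp(-r*dt) * [p_u*0.000000 + p_m*0.761907 + p_d*5.257081] = 1.452270
  V(0,+0) = exp(-r*dt) * [p_u*1.452270 + p_m*6.044401 + p_d*13.618063] = 6.696814

Answer: Price = V(0,0) = 6.6968


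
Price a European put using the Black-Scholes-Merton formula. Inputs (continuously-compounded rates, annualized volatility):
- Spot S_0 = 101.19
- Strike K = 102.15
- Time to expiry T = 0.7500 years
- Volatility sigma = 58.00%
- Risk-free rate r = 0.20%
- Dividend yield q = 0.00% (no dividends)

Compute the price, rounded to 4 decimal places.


d1 = (ln(S/K) + (r - q + 0.5*sigma^2) * T) / (sigma * sqrt(T)) = 0.23533517
d2 = d1 - sigma * sqrt(T) = -0.26695956
exp(-rT) = 0.99850112; exp(-qT) = 1.00000000
P = K * exp(-rT) * N(-d2) - S_0 * exp(-qT) * N(-d1)
N(-d1) = 0.40697430; N(-d2) = 0.60524985
P = 102.1500 * 0.99850112 * 0.60524985 - 101.1900 * 1.00000000 * 0.40697430 = 20.5519

Answer: Price = 20.5519


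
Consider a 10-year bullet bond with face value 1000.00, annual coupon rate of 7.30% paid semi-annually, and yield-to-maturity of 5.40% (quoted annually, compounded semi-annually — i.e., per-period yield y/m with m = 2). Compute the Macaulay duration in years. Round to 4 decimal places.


Answer: Macaulay duration = 7.4692 years

Derivation:
Coupon per period c = face * coupon_rate / m = 36.500000
Periods per year m = 2; per-period yield y/m = 0.027000
Number of cashflows N = 20
Cashflows (t years, CF_t, discount factor 1/(1+y/m)^(m*t), PV):
  t = 0.5000: CF_t = 36.500000, DF = 0.973710, PV = 35.540409
  t = 1.0000: CF_t = 36.500000, DF = 0.948111, PV = 34.606046
  t = 1.5000: CF_t = 36.500000, DF = 0.923185, PV = 33.696247
  t = 2.0000: CF_t = 36.500000, DF = 0.898914, PV = 32.810367
  t = 2.5000: CF_t = 36.500000, DF = 0.875282, PV = 31.947777
  t = 3.0000: CF_t = 36.500000, DF = 0.852270, PV = 31.107865
  t = 3.5000: CF_t = 36.500000, DF = 0.829864, PV = 30.290034
  t = 4.0000: CF_t = 36.500000, DF = 0.808047, PV = 29.493704
  t = 4.5000: CF_t = 36.500000, DF = 0.786803, PV = 28.718310
  t = 5.0000: CF_t = 36.500000, DF = 0.766118, PV = 27.963300
  t = 5.5000: CF_t = 36.500000, DF = 0.745976, PV = 27.228141
  t = 6.0000: CF_t = 36.500000, DF = 0.726365, PV = 26.512308
  t = 6.5000: CF_t = 36.500000, DF = 0.707268, PV = 25.815295
  t = 7.0000: CF_t = 36.500000, DF = 0.688674, PV = 25.136607
  t = 7.5000: CF_t = 36.500000, DF = 0.670569, PV = 24.475761
  t = 8.0000: CF_t = 36.500000, DF = 0.652939, PV = 23.832290
  t = 8.5000: CF_t = 36.500000, DF = 0.635774, PV = 23.205735
  t = 9.0000: CF_t = 36.500000, DF = 0.619059, PV = 22.595652
  t = 9.5000: CF_t = 36.500000, DF = 0.602784, PV = 22.001609
  t = 10.0000: CF_t = 1036.500000, DF = 0.586937, PV = 608.359696
Price P = sum_t PV_t = 1145.337153
Macaulay numerator sum_t t * PV_t:
  t * PV_t at t = 0.5000: 17.770204
  t * PV_t at t = 1.0000: 34.606046
  t * PV_t at t = 1.5000: 50.544371
  t * PV_t at t = 2.0000: 65.620734
  t * PV_t at t = 2.5000: 79.869443
  t * PV_t at t = 3.0000: 93.323594
  t * PV_t at t = 3.5000: 106.015119
  t * PV_t at t = 4.0000: 117.974816
  t * PV_t at t = 4.5000: 129.232393
  t * PV_t at t = 5.0000: 139.816502
  t * PV_t at t = 5.5000: 149.754773
  t * PV_t at t = 6.0000: 159.073850
  t * PV_t at t = 6.5000: 167.799420
  t * PV_t at t = 7.0000: 175.956249
  t * PV_t at t = 7.5000: 183.568210
  t * PV_t at t = 8.0000: 190.658316
  t * PV_t at t = 8.5000: 197.248745
  t * PV_t at t = 9.0000: 203.360869
  t * PV_t at t = 9.5000: 209.015282
  t * PV_t at t = 10.0000: 6083.596964
Macaulay duration D = (sum_t t * PV_t) / P = 8554.805900 / 1145.337153 = 7.469247


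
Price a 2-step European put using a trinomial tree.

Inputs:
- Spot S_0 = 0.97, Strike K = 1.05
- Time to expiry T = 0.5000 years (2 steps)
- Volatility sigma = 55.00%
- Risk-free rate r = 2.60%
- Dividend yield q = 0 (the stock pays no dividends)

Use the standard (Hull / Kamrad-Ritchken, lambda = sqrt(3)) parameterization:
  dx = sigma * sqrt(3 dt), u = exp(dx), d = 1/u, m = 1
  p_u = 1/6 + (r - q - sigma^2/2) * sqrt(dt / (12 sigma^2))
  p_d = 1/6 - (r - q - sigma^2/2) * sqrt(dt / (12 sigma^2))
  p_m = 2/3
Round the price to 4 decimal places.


Answer: Price = V(0,0) = 0.1834

Derivation:
dt = T/N = 0.250000; dx = sigma*sqrt(3*dt) = 0.476314
u = exp(dx) = 1.610128; d = 1/u = 0.621068
p_u = 0.133797, p_m = 0.666667, p_d = 0.199536
Discount per step: exp(-r*dt) = 0.993521
Stock lattice S(k, j) with j the centered position index:
  k=0: S(0,+0) = 0.9700
  k=1: S(1,-1) = 0.6024; S(1,+0) = 0.9700; S(1,+1) = 1.5618
  k=2: S(2,-2) = 0.3742; S(2,-1) = 0.6024; S(2,+0) = 0.9700; S(2,+1) = 1.5618; S(2,+2) = 2.5147
Terminal payoffs V(N, j) = max(K - S_T, 0):
  V(2,-2) = 0.675846; V(2,-1) = 0.447564; V(2,+0) = 0.080000; V(2,+1) = 0.000000; V(2,+2) = 0.000000
Backward induction: V(k, j) = exp(-r*dt) * [p_u * V(k+1, j+1) + p_m * V(k+1, j) + p_d * V(k+1, j-1)]
  V(1,-1) = exp(-r*dt) * [p_u*0.080000 + p_m*0.447564 + p_d*0.675846] = 0.441059
  V(1,+0) = exp(-r*dt) * [p_u*0.000000 + p_m*0.080000 + p_d*0.447564] = 0.141714
  V(1,+1) = exp(-r*dt) * [p_u*0.000000 + p_m*0.000000 + p_d*0.080000] = 0.015859
  V(0,+0) = exp(-r*dt) * [p_u*0.015859 + p_m*0.141714 + p_d*0.441059] = 0.183409


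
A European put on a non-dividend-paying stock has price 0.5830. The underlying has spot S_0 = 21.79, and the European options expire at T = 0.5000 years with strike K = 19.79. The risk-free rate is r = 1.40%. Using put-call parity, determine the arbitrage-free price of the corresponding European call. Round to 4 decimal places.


Answer: Call price = 2.7210

Derivation:
Put-call parity: C - P = S_0 * exp(-qT) - K * exp(-rT).
S_0 * exp(-qT) = 21.7900 * 1.00000000 = 21.79000000
K * exp(-rT) = 19.7900 * 0.99302444 = 19.65195373
C = P + S*exp(-qT) - K*exp(-rT)
C = 0.5830 + 21.79000000 - 19.65195373 = 2.7210


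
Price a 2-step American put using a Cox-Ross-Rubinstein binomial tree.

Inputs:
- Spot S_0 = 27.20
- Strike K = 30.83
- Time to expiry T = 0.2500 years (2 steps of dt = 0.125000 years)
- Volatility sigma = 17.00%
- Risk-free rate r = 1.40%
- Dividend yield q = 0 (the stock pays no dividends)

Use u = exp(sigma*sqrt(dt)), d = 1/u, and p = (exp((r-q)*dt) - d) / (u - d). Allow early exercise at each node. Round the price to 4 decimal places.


Answer: Price = V(0,0) = 3.6300

Derivation:
dt = T/N = 0.125000
u = exp(sigma*sqrt(dt)) = 1.061947; d = 1/u = 0.941667
p = (exp((r-q)*dt) - d) / (u - d) = 0.499541
Discount per step: exp(-r*dt) = 0.998252
Stock lattice S(k, i) with i counting down-moves:
  k=0: S(0,0) = 27.2000
  k=1: S(1,0) = 28.8850; S(1,1) = 25.6133
  k=2: S(2,0) = 30.6743; S(2,1) = 27.2000; S(2,2) = 24.1192
Terminal payoffs V(N, i) = max(K - S_T, 0):
  V(2,0) = 0.155701; V(2,1) = 3.630000; V(2,2) = 6.710785
Backward induction: V(k, i) = exp(-r*dt) * [p * V(k+1, i) + (1-p) * V(k+1, i+1)]; then take max(V_cont, immediate exercise) for American.
  V(1,0) = exp(-r*dt) * [p*0.155701 + (1-p)*3.630000] = 1.891135; exercise = 1.945040; V(1,0) = max -> 1.945040
  V(1,1) = exp(-r*dt) * [p*3.630000 + (1-p)*6.710785] = 5.162765; exercise = 5.216671; V(1,1) = max -> 5.216671
  V(0,0) = exp(-r*dt) * [p*1.945040 + (1-p)*5.216671] = 3.576095; exercise = 3.630000; V(0,0) = max -> 3.630000


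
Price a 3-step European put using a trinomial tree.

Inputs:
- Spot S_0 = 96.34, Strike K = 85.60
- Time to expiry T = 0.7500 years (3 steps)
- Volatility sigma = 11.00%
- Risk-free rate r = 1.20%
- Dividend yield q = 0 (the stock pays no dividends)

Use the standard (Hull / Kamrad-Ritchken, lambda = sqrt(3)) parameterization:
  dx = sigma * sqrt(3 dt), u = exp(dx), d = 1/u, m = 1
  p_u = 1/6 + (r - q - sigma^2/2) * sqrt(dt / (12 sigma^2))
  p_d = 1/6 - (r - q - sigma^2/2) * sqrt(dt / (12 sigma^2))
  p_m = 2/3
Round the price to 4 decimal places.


dt = T/N = 0.250000; dx = sigma*sqrt(3*dt) = 0.095263
u = exp(dx) = 1.099948; d = 1/u = 0.909134
p_u = 0.174474, p_m = 0.666667, p_d = 0.158859
Discount per step: exp(-r*dt) = 0.997004
Stock lattice S(k, j) with j the centered position index:
  k=0: S(0,+0) = 96.3400
  k=1: S(1,-1) = 87.5860; S(1,+0) = 96.3400; S(1,+1) = 105.9690
  k=2: S(2,-2) = 79.6274; S(2,-1) = 87.5860; S(2,+0) = 96.3400; S(2,+1) = 105.9690; S(2,+2) = 116.5604
  k=3: S(3,-3) = 72.3920; S(3,-2) = 79.6274; S(3,-1) = 87.5860; S(3,+0) = 96.3400; S(3,+1) = 105.9690; S(3,+2) = 116.5604; S(3,+3) = 128.2103
Terminal payoffs V(N, j) = max(K - S_T, 0):
  V(3,-3) = 13.208042; V(3,-2) = 5.972619; V(3,-1) = 0.000000; V(3,+0) = 0.000000; V(3,+1) = 0.000000; V(3,+2) = 0.000000; V(3,+3) = 0.000000
Backward induction: V(k, j) = exp(-r*dt) * [p_u * V(k+1, j+1) + p_m * V(k+1, j) + p_d * V(k+1, j-1)]
  V(2,-2) = exp(-r*dt) * [p_u*0.000000 + p_m*5.972619 + p_d*13.208042] = 6.061754
  V(2,-1) = exp(-r*dt) * [p_u*0.000000 + p_m*0.000000 + p_d*5.972619] = 0.945964
  V(2,+0) = exp(-r*dt) * [p_u*0.000000 + p_m*0.000000 + p_d*0.000000] = 0.000000
  V(2,+1) = exp(-r*dt) * [p_u*0.000000 + p_m*0.000000 + p_d*0.000000] = 0.000000
  V(2,+2) = exp(-r*dt) * [p_u*0.000000 + p_m*0.000000 + p_d*0.000000] = 0.000000
  V(1,-1) = exp(-r*dt) * [p_u*0.000000 + p_m*0.945964 + p_d*6.061754] = 1.588835
  V(1,+0) = exp(-r*dt) * [p_u*0.000000 + p_m*0.000000 + p_d*0.945964] = 0.149825
  V(1,+1) = exp(-r*dt) * [p_u*0.000000 + p_m*0.000000 + p_d*0.000000] = 0.000000
  V(0,+0) = exp(-r*dt) * [p_u*0.000000 + p_m*0.149825 + p_d*1.588835] = 0.351229

Answer: Price = V(0,0) = 0.3512


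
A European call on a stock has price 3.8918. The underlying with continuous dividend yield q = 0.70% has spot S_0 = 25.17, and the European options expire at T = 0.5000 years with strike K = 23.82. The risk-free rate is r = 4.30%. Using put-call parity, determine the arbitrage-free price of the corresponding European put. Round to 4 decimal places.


Answer: Put price = 2.1231

Derivation:
Put-call parity: C - P = S_0 * exp(-qT) - K * exp(-rT).
S_0 * exp(-qT) = 25.1700 * 0.99650612 = 25.08205899
K * exp(-rT) = 23.8200 * 0.97872948 = 23.31333615
P = C - S*exp(-qT) + K*exp(-rT)
P = 3.8918 - 25.08205899 + 23.31333615 = 2.1231


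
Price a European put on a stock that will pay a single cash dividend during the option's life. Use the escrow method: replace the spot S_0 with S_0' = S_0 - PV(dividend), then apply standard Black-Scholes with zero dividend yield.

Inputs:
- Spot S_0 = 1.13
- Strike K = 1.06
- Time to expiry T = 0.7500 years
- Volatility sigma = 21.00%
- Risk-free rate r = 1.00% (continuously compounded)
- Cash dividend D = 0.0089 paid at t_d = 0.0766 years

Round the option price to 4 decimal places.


PV(D) = D * exp(-r * t_d) = 0.0089 * 0.99923429 = 0.00889319
S_0' = S_0 - PV(D) = 1.1300 - 0.00889319 = 1.12110681
d1 = (ln(S_0'/K) + (r + sigma^2/2)*T) / (sigma*sqrt(T)) = 0.44035339
d2 = d1 - sigma*sqrt(T) = 0.25848806
exp(-rT) = 0.99252805
N(-d1) = 0.32984059; N(-d2) = 0.39801513
P = K * exp(-rT) * N(-d2) - S_0' * N(-d1) = 1.0600 * 0.99252805 * 0.39801513 - 1.12110681 * 0.32984059 = 0.0490

Answer: Price = 0.0490


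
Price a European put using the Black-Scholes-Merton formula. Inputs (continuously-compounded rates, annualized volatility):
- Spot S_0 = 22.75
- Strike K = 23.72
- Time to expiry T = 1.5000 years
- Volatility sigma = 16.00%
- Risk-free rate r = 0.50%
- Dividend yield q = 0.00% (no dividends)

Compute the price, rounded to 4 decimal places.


d1 = (ln(S/K) + (r - q + 0.5*sigma^2) * T) / (sigma * sqrt(T)) = -0.07681921
d2 = d1 - sigma * sqrt(T) = -0.27277839
exp(-rT) = 0.99252805; exp(-qT) = 1.00000000
P = K * exp(-rT) * N(-d2) - S_0 * exp(-qT) * N(-d1)
N(-d1) = 0.53061631; N(-d2) = 0.60748821
P = 23.7200 * 0.99252805 * 0.60748821 - 22.7500 * 1.00000000 * 0.53061631 = 2.2304

Answer: Price = 2.2304


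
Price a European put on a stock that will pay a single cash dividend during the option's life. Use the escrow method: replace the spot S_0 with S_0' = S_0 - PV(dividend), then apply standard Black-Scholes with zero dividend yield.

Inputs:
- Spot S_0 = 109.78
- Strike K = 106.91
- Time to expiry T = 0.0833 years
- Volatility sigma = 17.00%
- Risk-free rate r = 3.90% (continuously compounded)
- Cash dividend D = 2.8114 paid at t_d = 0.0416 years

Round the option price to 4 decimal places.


PV(D) = D * exp(-r * t_d) = 2.8114 * 0.99837892 = 2.80684248
S_0' = S_0 - PV(D) = 109.7800 - 2.80684248 = 106.97315752
d1 = (ln(S_0'/K) + (r + sigma^2/2)*T) / (sigma*sqrt(T)) = 0.10278139
d2 = d1 - sigma*sqrt(T) = 0.05371644
exp(-rT) = 0.99675657
N(-d1) = 0.45906824; N(-d2) = 0.47858054
P = K * exp(-rT) * N(-d2) - S_0' * N(-d1) = 106.9100 * 0.99675657 * 0.47858054 - 106.97315752 * 0.45906824 = 1.8911

Answer: Price = 1.8911


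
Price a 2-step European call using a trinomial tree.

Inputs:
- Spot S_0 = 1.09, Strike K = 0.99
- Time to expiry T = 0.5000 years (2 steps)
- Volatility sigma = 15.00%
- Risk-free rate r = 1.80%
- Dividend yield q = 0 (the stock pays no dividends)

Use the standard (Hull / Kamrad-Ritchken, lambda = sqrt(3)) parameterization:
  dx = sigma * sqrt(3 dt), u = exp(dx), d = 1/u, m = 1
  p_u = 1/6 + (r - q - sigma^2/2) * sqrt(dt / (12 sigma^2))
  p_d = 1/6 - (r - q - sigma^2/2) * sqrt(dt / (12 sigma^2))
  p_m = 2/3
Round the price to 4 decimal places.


Answer: Price = V(0,0) = 0.1196

Derivation:
dt = T/N = 0.250000; dx = sigma*sqrt(3*dt) = 0.129904
u = exp(dx) = 1.138719; d = 1/u = 0.878180
p_u = 0.173162, p_m = 0.666667, p_d = 0.160171
Discount per step: exp(-r*dt) = 0.995510
Stock lattice S(k, j) with j the centered position index:
  k=0: S(0,+0) = 1.0900
  k=1: S(1,-1) = 0.9572; S(1,+0) = 1.0900; S(1,+1) = 1.2412
  k=2: S(2,-2) = 0.8406; S(2,-1) = 0.9572; S(2,+0) = 1.0900; S(2,+1) = 1.2412; S(2,+2) = 1.4134
Terminal payoffs V(N, j) = max(S_T - K, 0):
  V(2,-2) = 0.000000; V(2,-1) = 0.000000; V(2,+0) = 0.100000; V(2,+1) = 0.251204; V(2,+2) = 0.423382
Backward induction: V(k, j) = exp(-r*dt) * [p_u * V(k+1, j+1) + p_m * V(k+1, j) + p_d * V(k+1, j-1)]
  V(1,-1) = exp(-r*dt) * [p_u*0.100000 + p_m*0.000000 + p_d*0.000000] = 0.017238
  V(1,+0) = exp(-r*dt) * [p_u*0.251204 + p_m*0.100000 + p_d*0.000000] = 0.109671
  V(1,+1) = exp(-r*dt) * [p_u*0.423382 + p_m*0.251204 + p_d*0.100000] = 0.255647
  V(0,+0) = exp(-r*dt) * [p_u*0.255647 + p_m*0.109671 + p_d*0.017238] = 0.119604


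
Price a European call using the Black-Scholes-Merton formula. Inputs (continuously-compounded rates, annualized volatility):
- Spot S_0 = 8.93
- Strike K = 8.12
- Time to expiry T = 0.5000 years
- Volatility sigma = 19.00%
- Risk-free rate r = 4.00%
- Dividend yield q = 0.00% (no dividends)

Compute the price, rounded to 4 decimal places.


d1 = (ln(S/K) + (r - q + 0.5*sigma^2) * T) / (sigma * sqrt(T)) = 0.92378842
d2 = d1 - sigma * sqrt(T) = 0.78943813
exp(-rT) = 0.98019867; exp(-qT) = 1.00000000
C = S_0 * exp(-qT) * N(d1) - K * exp(-rT) * N(d2)
N(d1) = 0.82220176; N(d2) = 0.78507201
C = 8.9300 * 1.00000000 * 0.82220176 - 8.1200 * 0.98019867 * 0.78507201 = 1.0937

Answer: Price = 1.0937


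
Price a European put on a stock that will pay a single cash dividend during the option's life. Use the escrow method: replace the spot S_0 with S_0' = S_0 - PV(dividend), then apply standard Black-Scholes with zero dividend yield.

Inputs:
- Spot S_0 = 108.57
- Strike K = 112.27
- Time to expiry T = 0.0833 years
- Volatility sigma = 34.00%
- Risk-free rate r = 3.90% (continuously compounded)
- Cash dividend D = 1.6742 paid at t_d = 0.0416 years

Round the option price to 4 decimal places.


PV(D) = D * exp(-r * t_d) = 1.6742 * 0.99837892 = 1.67148598
S_0' = S_0 - PV(D) = 108.5700 - 1.67148598 = 106.89851402
d1 = (ln(S_0'/K) + (r + sigma^2/2)*T) / (sigma*sqrt(T)) = -0.41743975
d2 = d1 - sigma*sqrt(T) = -0.51556967
exp(-rT) = 0.99675657
N(-d1) = 0.66182161; N(-d2) = 0.69692250
P = K * exp(-rT) * N(-d2) - S_0' * N(-d1) = 112.2700 * 0.99675657 * 0.69692250 - 106.89851402 * 0.66182161 = 7.2420

Answer: Price = 7.2420


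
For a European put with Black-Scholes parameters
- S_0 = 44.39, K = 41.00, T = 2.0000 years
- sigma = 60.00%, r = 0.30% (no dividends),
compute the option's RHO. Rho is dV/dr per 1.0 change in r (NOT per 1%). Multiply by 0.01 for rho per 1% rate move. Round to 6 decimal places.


Answer: Rho = -51.095682

Derivation:
d1 = 0.5249586107; d2 = -0.3235695267
phi(d1) = 0.3475908169; exp(-qT) = 1.0000000000; exp(-rT) = 0.9940179641
N(-d2) = 0.6268680190
Rho = -K*T*exp(-rT)*N(-d2) = -41.0000 * 2.0000 * 0.9940179641 * 0.6268680190 = -51.095682


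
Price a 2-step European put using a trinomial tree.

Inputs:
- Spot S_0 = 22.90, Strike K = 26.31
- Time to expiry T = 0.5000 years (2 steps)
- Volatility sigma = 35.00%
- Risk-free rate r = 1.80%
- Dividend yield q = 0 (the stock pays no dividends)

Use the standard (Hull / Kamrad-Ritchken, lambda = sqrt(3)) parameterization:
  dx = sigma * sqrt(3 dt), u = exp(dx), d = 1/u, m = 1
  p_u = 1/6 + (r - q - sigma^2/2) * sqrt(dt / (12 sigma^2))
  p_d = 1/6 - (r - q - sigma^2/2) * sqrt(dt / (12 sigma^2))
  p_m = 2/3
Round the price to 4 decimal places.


Answer: Price = V(0,0) = 4.4450

Derivation:
dt = T/N = 0.250000; dx = sigma*sqrt(3*dt) = 0.303109
u = exp(dx) = 1.354062; d = 1/u = 0.738519
p_u = 0.148831, p_m = 0.666667, p_d = 0.184503
Discount per step: exp(-r*dt) = 0.995510
Stock lattice S(k, j) with j the centered position index:
  k=0: S(0,+0) = 22.9000
  k=1: S(1,-1) = 16.9121; S(1,+0) = 22.9000; S(1,+1) = 31.0080
  k=2: S(2,-2) = 12.4899; S(2,-1) = 16.9121; S(2,+0) = 22.9000; S(2,+1) = 31.0080; S(2,+2) = 41.9868
Terminal payoffs V(N, j) = max(K - S_T, 0):
  V(2,-2) = 13.820115; V(2,-1) = 9.397922; V(2,+0) = 3.410000; V(2,+1) = 0.000000; V(2,+2) = 0.000000
Backward induction: V(k, j) = exp(-r*dt) * [p_u * V(k+1, j+1) + p_m * V(k+1, j) + p_d * V(k+1, j-1)]
  V(1,-1) = exp(-r*dt) * [p_u*3.410000 + p_m*9.397922 + p_d*13.820115] = 9.280785
  V(1,+0) = exp(-r*dt) * [p_u*0.000000 + p_m*3.410000 + p_d*9.397922] = 3.989283
  V(1,+1) = exp(-r*dt) * [p_u*0.000000 + p_m*0.000000 + p_d*3.410000] = 0.626329
  V(0,+0) = exp(-r*dt) * [p_u*0.626329 + p_m*3.989283 + p_d*9.280785] = 4.445021


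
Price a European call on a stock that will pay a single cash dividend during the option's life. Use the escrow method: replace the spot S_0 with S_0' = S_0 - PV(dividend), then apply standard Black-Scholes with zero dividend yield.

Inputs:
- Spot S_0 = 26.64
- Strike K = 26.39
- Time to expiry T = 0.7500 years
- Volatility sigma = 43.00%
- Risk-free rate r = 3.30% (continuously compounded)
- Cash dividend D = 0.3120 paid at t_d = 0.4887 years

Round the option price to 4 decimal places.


Answer: Price = 4.1472

Derivation:
PV(D) = D * exp(-r * t_d) = 0.3120 * 0.98400225 = 0.30700870
S_0' = S_0 - PV(D) = 26.6400 - 0.30700870 = 26.33299130
d1 = (ln(S_0'/K) + (r + sigma^2/2)*T) / (sigma*sqrt(T)) = 0.24685060
d2 = d1 - sigma*sqrt(T) = -0.12554032
exp(-rT) = 0.97555377
N(d1) = 0.59748808; N(d2) = 0.45004790
C = S_0' * N(d1) - K * exp(-rT) * N(d2) = 26.33299130 * 0.59748808 - 26.3900 * 0.97555377 * 0.45004790 = 4.1472
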